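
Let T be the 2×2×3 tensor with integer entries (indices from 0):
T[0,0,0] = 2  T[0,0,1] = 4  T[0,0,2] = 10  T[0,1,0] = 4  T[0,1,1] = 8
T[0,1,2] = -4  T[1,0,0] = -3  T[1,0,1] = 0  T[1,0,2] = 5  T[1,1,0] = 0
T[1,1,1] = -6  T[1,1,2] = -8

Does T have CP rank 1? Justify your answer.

The mode-3 unfolding of T (rows indexed by k, columns by (i,j) = (0,0), (0,1), (1,0), (1,1)) is [[2, 4, -3, 0], [4, 8, 0, -6], [10, -4, 5, -8]].
There the 3×3 minor on rows k ∈ {0, 1, 2}, columns (i,j) ∈ {(0,0), (0,1), (1,0)} is det [[2, 4, -3], [4, 8, 0], [10, -4, 5]] = 288 ≠ 0, so this unfolding has rank ≥ 3; CP rank is at least every unfolding rank, so rank(T) ≥ 3.
In particular rank(T) ≥ 3 > 1, so T is not rank-1.

No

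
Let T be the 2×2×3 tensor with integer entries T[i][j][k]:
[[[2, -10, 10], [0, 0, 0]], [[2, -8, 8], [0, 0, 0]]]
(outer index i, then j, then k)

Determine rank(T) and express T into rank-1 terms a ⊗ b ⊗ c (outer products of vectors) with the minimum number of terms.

rank(T) = 2

Lower bound: the mode-1 unfolding of T (rows indexed by i, columns by (j,k) = (0,0), (0,1), (0,2), (1,0), (1,1), (1,2)) is [[2, -10, 10, 0, 0, 0], [2, -8, 8, 0, 0, 0]].
There the 2×2 minor on rows i ∈ {0, 1}, columns (j,k) ∈ {(0,0), (0,1)} is det [[2, -10], [2, -8]] = 4 ≠ 0, so this unfolding has rank ≥ 2; CP rank is at least every unfolding rank, so rank(T) ≥ 2. (Unfolding ranks only ever bound the CP rank from below — rank(T) can be strictly larger than all of them — so the matching upper bound has to come from an explicit 2-term decomposition.)
Upper bound — finding two terms. Every mode-2 slice of T is a multiple of one matrix: T[:,j,:] = b[j]·M with b = (1, 0) and M = [[2, -10, 10], [2, -8, 8]] (rows indexed by i, columns by k). So it suffices to write M as a sum of two rank-1 matrices.
Splitting M by its rows (i = 0, 1), M = (1, 0)(2, -10, 10)ᵀ + (0, 1)(2, -8, 8)ᵀ.
Hence T = (1, 0) ⊗ (1, 0) ⊗ (2, -10, 10) + (0, 1) ⊗ (1, 0) ⊗ (2, -8, 8), so rank(T) ≤ 2.
These bounds meet, so rank(T) = 2.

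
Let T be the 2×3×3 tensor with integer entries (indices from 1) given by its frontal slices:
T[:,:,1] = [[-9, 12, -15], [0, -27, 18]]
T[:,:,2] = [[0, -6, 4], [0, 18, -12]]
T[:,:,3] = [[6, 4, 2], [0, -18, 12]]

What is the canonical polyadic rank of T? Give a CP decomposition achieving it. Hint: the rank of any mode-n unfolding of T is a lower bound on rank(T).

Lower bound: the mode-3 unfolding of T (rows indexed by k, columns by (i,j) = (1,1), (1,2), (1,3), (2,1), (2,2), (2,3)) is [[-9, 12, -15, 0, -27, 18], [0, -6, 4, 0, 18, -12], [6, 4, 2, 0, -18, 12]].
There the 2×2 minor on rows k ∈ {1, 2}, columns (i,j) ∈ {(1,1), (1,2)} is det [[-9, 12], [0, -6]] = 54 ≠ 0, so this unfolding has rank ≥ 2; CP rank is at least every unfolding rank, so rank(T) ≥ 2. (This is only a lower bound: in general the CP rank may exceed every unfolding rank, so we still need to exhibit 2 rank-1 terms summing to T.)
Upper bound — finding two terms. Write S_k = T[:,:,k] for the frontal slices: S₁ = [[-9, 12, -15], [0, -27, 18]], S₂ = [[0, -6, 4], [0, 18, -12]], S₃ = [[6, 4, 2], [0, -18, 12]].
If T = a₁ ⊗ b₁ ⊗ c₁ + a₂ ⊗ b₂ ⊗ c₂ then each S_k = c₁[k]·a₁b₁ᵀ + c₂[k]·a₂b₂ᵀ. S₁ and S₂ are linearly independent, so a₁b₁ᵀ and a₂b₂ᵀ must span the same plane of matrices: they are the rank-1 matrices of the form x·S₁ + y·S₂.
The 2×2 minor of x·S₁ + y·S₂ on rows {1,2}, columns {1,2} is 243·x² − 162·xy = 81·(3·x − 2·y)(x), vanishing at (x:y) = (2:3) and (0:1).
M₁ = 2·S₁ + 3·S₂ = [[-18, 6, -18], [0, 0, 0]] = (-6)·[1, 0][3, -1, 3]ᵀ and M₂ = S₂ = [[0, -6, 4], [0, 18, -12]] = (-2)·[1, -3][0, 3, -2]ᵀ, so take a₁ = [1, 0], b₁ = [3, -1, 3], a₂ = [1, -3], b₂ = [0, 3, -2].
Each slice is an integer combination of E₁ = a₁b₁ᵀ and E₂ = a₂b₂ᵀ: S₁ = −3·E₁ + 3·E₂, S₂ = −2·E₂, S₃ = 2·E₁ + 2·E₂; reading off coefficients, c₁ = [-3, 0, 2] and c₂ = [3, -2, 2].
Hence T = [1, 0] ⊗ [3, -1, 3] ⊗ [-3, 0, 2] + [1, -3] ⊗ [0, 3, -2] ⊗ [3, -2, 2], so rank(T) ≤ 2.
These bounds meet, so rank(T) = 2.

rank(T) = 2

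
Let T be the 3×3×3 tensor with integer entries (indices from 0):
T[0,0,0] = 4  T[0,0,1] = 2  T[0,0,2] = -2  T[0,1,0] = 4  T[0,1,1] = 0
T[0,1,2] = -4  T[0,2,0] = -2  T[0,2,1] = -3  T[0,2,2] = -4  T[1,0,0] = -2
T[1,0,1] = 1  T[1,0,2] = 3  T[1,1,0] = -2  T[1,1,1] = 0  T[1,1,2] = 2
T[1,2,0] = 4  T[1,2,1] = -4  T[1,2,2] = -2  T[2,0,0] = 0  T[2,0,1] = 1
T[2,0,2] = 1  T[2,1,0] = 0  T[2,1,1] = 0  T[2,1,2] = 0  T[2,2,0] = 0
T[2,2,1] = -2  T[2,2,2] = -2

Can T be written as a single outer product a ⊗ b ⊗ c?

The mode-1 unfolding of T (rows indexed by i, columns by (j,k) = (0,0), (0,1), (0,2), (1,0), (1,1), (1,2), (2,0), (2,1), (2,2)) is [[4, 2, -2, 4, 0, -4, -2, -3, -4], [-2, 1, 3, -2, 0, 2, 4, -4, -2], [0, 1, 1, 0, 0, 0, 0, -2, -2]].
There the 3×3 minor on rows i ∈ {0, 1, 2}, columns (j,k) ∈ {(0,0), (0,1), (2,0)} is det [[4, 2, -2], [-2, 1, 4], [0, 1, 0]] = -12 ≠ 0, so this unfolding has rank ≥ 3; CP rank is at least every unfolding rank, so rank(T) ≥ 3.
In particular rank(T) ≥ 3 > 1, so T is not rank-1.

No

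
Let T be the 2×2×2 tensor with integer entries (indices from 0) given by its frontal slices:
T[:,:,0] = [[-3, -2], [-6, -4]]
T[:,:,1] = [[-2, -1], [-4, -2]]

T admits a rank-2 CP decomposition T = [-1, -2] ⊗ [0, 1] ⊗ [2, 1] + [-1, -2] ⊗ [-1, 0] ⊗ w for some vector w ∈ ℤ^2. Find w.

w = [-3, -2]

Subtract the known terms from T to get the rank-1 residual R = [-1, -2] ⊗ [-1, 0] ⊗ w, so R[i,j,k] = a[i]·b[j]·w[k]. Pick indices with nonzero a[0]·b[0] = (-1)·(-1) = 1. Only the fibre through (0,0,·) is needed: R[0,0,:] = T[0,0,:] − Σₗ aₗ[0]bₗ[0]cₗ = [-3, -2] − (-1)·(0)·[2, 1] = [-3, -2]. Then w[k] = R[0,0,k] / 1 for each k, giving w = [-3, -2] / 1 = [-3, -2].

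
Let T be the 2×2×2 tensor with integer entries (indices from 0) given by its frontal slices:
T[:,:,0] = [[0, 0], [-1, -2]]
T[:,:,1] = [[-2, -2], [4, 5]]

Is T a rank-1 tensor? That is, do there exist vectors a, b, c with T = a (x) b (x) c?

No

The mode-2 unfolding of T (rows indexed by j, columns by (i,k) = (0,0), (0,1), (1,0), (1,1)) is [[0, -2, -1, 4], [0, -2, -2, 5]].
There the 2×2 minor on rows j ∈ {0, 1}, columns (i,k) ∈ {(0,1), (1,0)} is det [[-2, -1], [-2, -2]] = 2 ≠ 0, so this unfolding has rank ≥ 2; CP rank is at least every unfolding rank, so rank(T) ≥ 2.
In particular rank(T) ≥ 2 > 1, so T is not rank-1.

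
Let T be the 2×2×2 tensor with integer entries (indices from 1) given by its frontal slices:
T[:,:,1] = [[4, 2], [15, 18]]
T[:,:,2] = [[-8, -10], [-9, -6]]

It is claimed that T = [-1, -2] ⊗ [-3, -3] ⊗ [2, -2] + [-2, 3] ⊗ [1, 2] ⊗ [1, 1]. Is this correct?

Reconstruct entrywise from the claimed factors. For example, T[2,1,1] = 15 and Σₗ aₗ[2]bₗ[1]cₗ[1] = (-2)·(-3)·(2) + (3)·(1)·(1) = 15; checking all 8 entries, every one matches. The claim holds.

Yes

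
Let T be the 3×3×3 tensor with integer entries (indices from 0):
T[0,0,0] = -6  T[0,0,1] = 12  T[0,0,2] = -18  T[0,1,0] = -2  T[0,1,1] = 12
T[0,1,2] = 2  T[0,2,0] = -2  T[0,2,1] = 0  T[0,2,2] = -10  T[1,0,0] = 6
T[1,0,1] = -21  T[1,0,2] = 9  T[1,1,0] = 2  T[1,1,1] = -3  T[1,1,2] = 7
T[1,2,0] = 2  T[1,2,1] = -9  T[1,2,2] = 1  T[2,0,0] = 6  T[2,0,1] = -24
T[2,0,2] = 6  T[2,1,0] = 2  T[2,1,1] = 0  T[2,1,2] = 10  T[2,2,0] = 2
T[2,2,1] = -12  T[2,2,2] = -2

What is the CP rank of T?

2

Lower bound: the mode-2 unfolding of T (rows indexed by j, columns by (i,k) = (0,0), (0,1), (0,2), (1,0), (1,1), (1,2), (2,0), (2,1), (2,2)) is [[-6, 12, -18, 6, -21, 9, 6, -24, 6], [-2, 12, 2, 2, -3, 7, 2, 0, 10], [-2, 0, -10, 2, -9, 1, 2, -12, -2]].
There the 2×2 minor on rows j ∈ {0, 1}, columns (i,k) ∈ {(0,0), (0,1)} is det [[-6, 12], [-2, 12]] = -48 ≠ 0, so this unfolding has rank ≥ 2; CP rank is at least every unfolding rank, so rank(T) ≥ 2. (Flattening ranks never certify an upper bound on CP rank; for that we must actually write T with 2 rank-1 terms.)
Upper bound — finding two terms. Write S_k = T[:,:,k] for the frontal slices: S₀ = [[-6, -2, -2], [6, 2, 2], [6, 2, 2]], S₁ = [[12, 12, 0], [-21, -3, -9], [-24, 0, -12]], S₂ = [[-18, 2, -10], [9, 7, 1], [6, 10, -2]].
If T = a₁ (x) b₁ (x) c₁ + a₂ (x) b₂ (x) c₂ then each S_k = c₁[k]·a₁b₁ᵀ + c₂[k]·a₂b₂ᵀ. S₀ and S₁ are linearly independent, so a₁b₁ᵀ and a₂b₂ᵀ must span the same plane of matrices: they are the rank-1 matrices of the form x·S₀ + y·S₁.
The 2×2 minor of x·S₀ + y·S₁ on rows {0,1}, columns {0,1} is −72·xy + 216·y² = (-72)·(x − 3·y)(y), vanishing at (x:y) = (3:1) and (1:0).
M₁ = 3·S₀ + S₁ = [[-6, 6, -6], [-3, 3, -3], [-6, 6, -6]] = (-3)·(2, 1, 2)(1, -1, 1)ᵀ and M₂ = S₀ = [[-6, -2, -2], [6, 2, 2], [6, 2, 2]] = (-2)·(1, -1, -1)(3, 1, 1)ᵀ, so take a₁ = (2, 1, 2), b₁ = (1, -1, 1), a₂ = (1, -1, -1), b₂ = (3, 1, 1).
Each slice is an integer combination of E₁ = a₁b₁ᵀ and E₂ = a₂b₂ᵀ: S₀ = −2·E₂, S₁ = −3·E₁ + 6·E₂, S₂ = −3·E₁ − 4·E₂; reading off coefficients, c₁ = (0, -3, -3) and c₂ = (-2, 6, -4).
Hence T = (2, 1, 2) (x) (1, -1, 1) (x) (0, -3, -3) + (1, -1, -1) (x) (3, 1, 1) (x) (-2, 6, -4), so rank(T) ≤ 2.
These bounds meet, so rank(T) = 2.
Check entry T[0,0,1] = 12: (2)·(1)·(-3) + (1)·(3)·(6) = 12.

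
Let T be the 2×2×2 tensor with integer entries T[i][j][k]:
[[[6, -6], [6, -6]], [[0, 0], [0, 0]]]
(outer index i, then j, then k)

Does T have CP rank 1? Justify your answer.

If T = a ⊗ b ⊗ c then every fibre of T is a multiple of the corresponding factor, so read the factors off the fibres through the nonzero entry T[0,0,0] = 6.
The mode-1 fibre T[:,0,0] = [6, 0] gives a = (1, 0) (primitive direction); the mode-2 fibre T[0,:,0] = [6, 6] gives b = (1, 1); then c[k] = T[0,0,k] / (a[0]·b[0]) = [6, -6] / 1 = (6, -6).
Expanding (1, 0) ⊗ (1, 1) ⊗ (6, -6) reproduces all 8 entries of T, so T = (1, 0) ⊗ (1, 1) ⊗ (6, -6) and rank(T) ≤ 1.
Equivalently every frontal slice T[:,:,k] is c[k] times the rank-1 matrix (1, 0) ⊗ (1, 1). So T has rank 1 (it is nonzero).

Yes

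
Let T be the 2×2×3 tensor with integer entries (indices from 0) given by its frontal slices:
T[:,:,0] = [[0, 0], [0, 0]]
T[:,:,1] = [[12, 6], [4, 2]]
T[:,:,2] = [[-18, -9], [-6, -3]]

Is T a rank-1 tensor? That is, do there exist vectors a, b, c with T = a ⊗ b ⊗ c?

The mode-1 fibre T[:,0,1] = [12, 4] gives a = [3, 1] (primitive direction); the mode-2 fibre T[0,:,1] = [12, 6] gives b = [2, 1]; then c[k] = T[0,0,k] / (a[0]·b[0]) = [0, 12, -18] / 6 = [0, 2, -3].
Expanding [3, 1] ⊗ [2, 1] ⊗ [0, 2, -3] reproduces all 12 entries of T, so T = [3, 1] ⊗ [2, 1] ⊗ [0, 2, -3] and rank(T) ≤ 1.
Equivalently every frontal slice T[:,:,k] is c[k] times the rank-1 matrix [3, 1] ⊗ [2, 1]. So T has rank 1 (it is nonzero).

Yes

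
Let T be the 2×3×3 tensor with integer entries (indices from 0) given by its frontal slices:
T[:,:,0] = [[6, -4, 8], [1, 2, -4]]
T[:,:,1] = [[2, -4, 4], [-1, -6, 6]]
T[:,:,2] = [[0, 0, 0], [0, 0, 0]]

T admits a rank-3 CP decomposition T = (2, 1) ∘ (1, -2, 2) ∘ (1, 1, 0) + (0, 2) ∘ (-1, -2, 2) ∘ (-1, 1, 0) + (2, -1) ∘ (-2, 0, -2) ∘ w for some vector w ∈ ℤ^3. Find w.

Subtract the known terms from T to get the rank-1 residual R = (2, -1) ∘ (-2, 0, -2) ∘ w, so R[i,j,k] = a[i]·b[j]·w[k]. Pick indices with nonzero a[0]·b[0] = (2)·(-2) = -4. Only the fibre through (0,0,·) is needed: R[0,0,:] = T[0,0,:] − Σₗ aₗ[0]bₗ[0]cₗ = [6, 2, 0] − (2)·(1)·(1, 1, 0) − (0)·(-1)·(-1, 1, 0) = [4, 0, 0]. Then w[k] = R[0,0,k] / -4 for each k, giving w = [4, 0, 0] / -4 = (-1, 0, 0).

w = (-1, 0, 0)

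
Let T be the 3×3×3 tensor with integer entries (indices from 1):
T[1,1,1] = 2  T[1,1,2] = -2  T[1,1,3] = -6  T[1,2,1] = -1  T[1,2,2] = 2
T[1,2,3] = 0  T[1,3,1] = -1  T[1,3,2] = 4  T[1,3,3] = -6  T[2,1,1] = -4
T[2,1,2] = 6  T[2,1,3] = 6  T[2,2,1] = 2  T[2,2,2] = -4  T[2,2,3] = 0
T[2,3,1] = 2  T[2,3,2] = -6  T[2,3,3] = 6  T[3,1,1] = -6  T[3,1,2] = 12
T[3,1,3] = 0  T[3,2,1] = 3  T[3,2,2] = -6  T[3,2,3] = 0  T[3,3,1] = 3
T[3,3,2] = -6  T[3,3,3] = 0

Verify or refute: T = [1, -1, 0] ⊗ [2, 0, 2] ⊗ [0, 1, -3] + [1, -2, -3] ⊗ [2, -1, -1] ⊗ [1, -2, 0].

Reconstruct entrywise from the claimed factors. For example, T[1,1,2] = -2 and Σₗ aₗ[1]bₗ[1]cₗ[2] = (1)·(2)·(1) + (1)·(2)·(-2) = -2; checking all 27 entries, every one matches. The claim holds.

Yes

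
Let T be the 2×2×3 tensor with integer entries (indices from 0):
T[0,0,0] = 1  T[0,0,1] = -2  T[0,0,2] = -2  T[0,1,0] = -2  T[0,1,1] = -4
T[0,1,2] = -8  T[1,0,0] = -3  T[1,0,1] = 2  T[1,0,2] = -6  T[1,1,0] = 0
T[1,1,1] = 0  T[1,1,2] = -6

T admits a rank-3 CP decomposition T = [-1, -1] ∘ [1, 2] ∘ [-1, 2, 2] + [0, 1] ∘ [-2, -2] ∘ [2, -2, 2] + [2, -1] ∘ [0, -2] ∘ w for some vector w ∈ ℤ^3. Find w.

Subtract the known terms from T to get the rank-1 residual R = [2, -1] ∘ [0, -2] ∘ w, so R[i,j,k] = a[i]·b[j]·w[k]. Pick indices with nonzero a[0]·b[1] = (2)·(-2) = -4. Only the fibre through (0,1,·) is needed: R[0,1,:] = T[0,1,:] − Σₗ aₗ[0]bₗ[1]cₗ = [-2, -4, -8] − (-1)·(2)·[-1, 2, 2] − (0)·(-2)·[2, -2, 2] = [-4, 0, -4]. Then w[k] = R[0,1,k] / -4 for each k, giving w = [-4, 0, -4] / -4 = [1, 0, 1].

w = [1, 0, 1]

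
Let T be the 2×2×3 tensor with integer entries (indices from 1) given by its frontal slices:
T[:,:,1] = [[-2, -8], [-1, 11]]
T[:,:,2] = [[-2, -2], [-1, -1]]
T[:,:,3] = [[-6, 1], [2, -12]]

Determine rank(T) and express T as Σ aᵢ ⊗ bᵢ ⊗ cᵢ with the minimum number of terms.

Lower bound: the mode-3 unfolding of T (rows indexed by k, columns by (i,j) = (1,1), (1,2), (2,1), (2,2)) is [[-2, -8, -1, 11], [-2, -2, -1, -1], [-6, 1, 2, -12]].
There the 3×3 minor on rows k ∈ {1, 2, 3}, columns (i,j) ∈ {(1,1), (1,2), (2,1)} is det [[-2, -8, -1], [-2, -2, -1], [-6, 1, 2]] = -60 ≠ 0, so this unfolding has rank ≥ 3; CP rank is at least every unfolding rank, so rank(T) ≥ 3. (Flattening ranks never certify an upper bound on CP rank; for that we must actually write T with 3 rank-1 terms.)
Upper bound: T is a sum of 3 rank-1 terms, T = [1, -2] ⊗ [1, -1] ⊗ [4, 0, -4] + [1, -2] ⊗ [2, 1] ⊗ [-2, 0, 1] + [2, 1] ⊗ [1, 1] ⊗ [-1, -1, -2] (one valid choice — decompositions are not unique — normalised so each a, b is primitive with positive first nonzero entry; check it by expanding all entries), so rank(T) ≤ 3.
These bounds meet, so rank(T) = 3.
Check entry T[2,2,2] = -1: (-2)·(-1)·(0) + (-2)·(1)·(0) + (1)·(1)·(-1) = -1.

rank(T) = 3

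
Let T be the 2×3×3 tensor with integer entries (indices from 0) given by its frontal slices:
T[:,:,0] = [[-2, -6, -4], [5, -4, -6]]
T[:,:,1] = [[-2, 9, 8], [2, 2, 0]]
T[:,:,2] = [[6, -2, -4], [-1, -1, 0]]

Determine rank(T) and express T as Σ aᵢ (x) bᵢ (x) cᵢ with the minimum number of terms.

Lower bound: in the mode-3 unfolding of T (rows indexed by k, columns by (i,j)) the 3×3 minor on rows k ∈ {0, 1, 2}, columns (i,j) ∈ {(0,0), (0,1), (1,0)} is det [[-2, -6, 5], [-2, 9, 2], [6, -2, -1]] = -300 ≠ 0, so that unfolding has rank ≥ 3 and hence rank(T) ≥ 3 (CP rank is at least every unfolding rank, though it can be larger).
Upper bound: T is a sum of 3 rank-1 terms, T = [0, 1] (x) [2, -1, -2] (x) [2, 2, -1] + [1, 0] (x) [2, 1, 0] (x) [-2, 1, 2] + [2, 1] (x) [1, -2, -2] (x) [1, -2, 1] (written with every a and b primitive with positive leading entry and the scale carried by c; CP decompositions are not unique, and this one is verified by expanding entrywise), so rank(T) ≤ 3.
These bounds meet, so rank(T) = 3.

rank(T) = 3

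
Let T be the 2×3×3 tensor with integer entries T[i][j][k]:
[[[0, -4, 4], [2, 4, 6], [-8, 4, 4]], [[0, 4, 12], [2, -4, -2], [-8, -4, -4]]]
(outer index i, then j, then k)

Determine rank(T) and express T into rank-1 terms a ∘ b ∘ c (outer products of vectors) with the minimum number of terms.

rank(T) = 3

Lower bound: the mode-2 unfolding of T (rows indexed by j, columns by (i,k) = (0,0), (0,1), (0,2), (1,0), (1,1), (1,2)) is [[0, -4, 4, 0, 4, 12], [2, 4, 6, 2, -4, -2], [-8, 4, 4, -8, -4, -4]].
There the 3×3 minor on rows j ∈ {0, 1, 2}, columns (i,k) ∈ {(0,0), (0,1), (0,2)} is det [[0, -4, 4], [2, 4, 6], [-8, 4, 4]] = 384 ≠ 0, so this unfolding has rank ≥ 3; CP rank is at least every unfolding rank, so rank(T) ≥ 3. (Unfolding ranks only ever bound the CP rank from below — rank(T) can be strictly larger than all of them — so the matching upper bound has to come from an explicit 3-term decomposition.)
Upper bound: T is a sum of 3 rank-1 terms, T = [1, -1] ∘ [1, -1, -1] ∘ [0, -4, -4] + [1, 1] ∘ [1, 0, 1] ∘ [-4, 0, 4] + [1, 1] ∘ [2, 1, -2] ∘ [2, 0, 2] (one valid choice — decompositions are not unique — normalised so each a, b is primitive with positive first nonzero entry; check it by expanding all entries), so rank(T) ≤ 3.
These bounds meet, so rank(T) = 3.
Check entry T[0,2,0] = -8: (1)·(-1)·(0) + (1)·(1)·(-4) + (1)·(-2)·(2) = -8.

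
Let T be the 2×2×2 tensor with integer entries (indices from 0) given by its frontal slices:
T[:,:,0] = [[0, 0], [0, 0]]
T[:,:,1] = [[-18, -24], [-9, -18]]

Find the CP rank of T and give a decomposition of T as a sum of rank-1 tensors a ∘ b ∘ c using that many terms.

rank(T) = 2

Lower bound: the mode-2 unfolding of T (rows indexed by j, columns by (i,k) = (0,0), (0,1), (1,0), (1,1)) is [[0, -18, 0, -9], [0, -24, 0, -18]].
There the 2×2 minor on rows j ∈ {0, 1}, columns (i,k) ∈ {(0,1), (1,1)} is det [[-18, -9], [-24, -18]] = 108 ≠ 0, so this unfolding has rank ≥ 2; CP rank is at least every unfolding rank, so rank(T) ≥ 2. (Flattening ranks never certify an upper bound on CP rank; for that we must actually write T with 2 rank-1 terms.)
Upper bound — finding two terms. Every mode-3 slice of T is a multiple of one matrix: T[:,:,k] = c[k]·M with c = [0, 1] and M = [[-18, -24], [-9, -18]] (rows indexed by i, columns by j). So it suffices to write M as a sum of two rank-1 matrices.
Splitting M by its rows (i = 0, 1), M = [1, 0][-18, -24]ᵀ + [0, 1][-9, -18]ᵀ.
Hence T = [1, 0] ∘ [-18, -24] ∘ [0, 1] + [0, 1] ∘ [-9, -18] ∘ [0, 1], so rank(T) ≤ 2.
These bounds meet, so rank(T) = 2.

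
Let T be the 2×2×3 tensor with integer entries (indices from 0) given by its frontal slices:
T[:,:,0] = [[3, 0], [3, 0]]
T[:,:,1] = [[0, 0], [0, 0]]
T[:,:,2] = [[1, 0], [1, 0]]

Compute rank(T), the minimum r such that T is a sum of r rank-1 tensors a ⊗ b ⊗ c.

Lower bound: T ≠ 0 (e.g. T[0,0,0] = 3), so rank(T) ≥ 1.
Upper bound: if T = a ⊗ b ⊗ c then every fibre of T is a multiple of the corresponding factor, so read the factors off the fibres through the nonzero entry T[0,0,0] = 3.
The mode-1 fibre T[:,0,0] = [3, 3] gives a = [1, 1] (primitive direction); the mode-2 fibre T[0,:,0] = [3, 0] gives b = [1, 0]; then c[k] = T[0,0,k] / (a[0]·b[0]) = [3, 0, 1] / 1 = [3, 0, 1].
Expanding [1, 1] ⊗ [1, 0] ⊗ [3, 0, 1] reproduces all 12 entries of T, so T = [1, 1] ⊗ [1, 0] ⊗ [3, 0, 1] and rank(T) ≤ 1.
These bounds meet, so rank(T) = 1.
Check entry T[1,0,2] = 1: (1)·(1)·(1) = 1.

1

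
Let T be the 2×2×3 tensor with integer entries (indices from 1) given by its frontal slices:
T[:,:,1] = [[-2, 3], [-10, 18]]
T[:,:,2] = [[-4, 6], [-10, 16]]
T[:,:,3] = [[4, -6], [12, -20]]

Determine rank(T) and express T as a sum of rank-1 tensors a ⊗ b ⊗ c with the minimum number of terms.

Lower bound: the mode-2 unfolding of T (rows indexed by j, columns by (i,k) = (1,1), (1,2), (1,3), (2,1), (2,2), (2,3)) is [[-2, -4, 4, -10, -10, 12], [3, 6, -6, 18, 16, -20]].
There the 2×2 minor on rows j ∈ {1, 2}, columns (i,k) ∈ {(1,1), (2,1)} is det [[-2, -10], [3, 18]] = -6 ≠ 0, so this unfolding has rank ≥ 2; CP rank is at least every unfolding rank, so rank(T) ≥ 2. (Flattening ranks never certify an upper bound on CP rank; for that we must actually write T with 2 rank-1 terms.)
Upper bound — finding two terms. Write S_k = T[:,:,k] for the frontal slices: S₁ = [[-2, 3], [-10, 18]], S₂ = [[-4, 6], [-10, 16]], S₃ = [[4, -6], [12, -20]].
If T = a₁ ⊗ b₁ ⊗ c₁ + a₂ ⊗ b₂ ⊗ c₂ then each S_k = c₁[k]·a₁b₁ᵀ + c₂[k]·a₂b₂ᵀ. S₁ and S₂ are linearly independent, so a₁b₁ᵀ and a₂b₂ᵀ must span the same plane of matrices: they are the rank-1 matrices of the form x·S₁ + y·S₂.
det(x·S₁ + y·S₂) is −6·x² − 14·xy − 4·y² = (-2)·(x + 2·y)(3·x + y), vanishing at (x:y) = (2:-1) and (1:-3).
M₁ = 2·S₁ − S₂ = [[0, 0], [-10, 20]] = (-10)·[0, 1][1, -2]ᵀ and M₂ = S₁ − 3·S₂ = [[10, -15], [20, -30]] = 5·[1, 2][2, -3]ᵀ, so take a₁ = [0, 1], b₁ = [1, -2], a₂ = [1, 2], b₂ = [2, -3].
Each slice is an integer combination of E₁ = a₁b₁ᵀ and E₂ = a₂b₂ᵀ: S₁ = −6·E₁ − E₂, S₂ = −2·E₁ − 2·E₂, S₃ = 4·E₁ + 2·E₂; reading off coefficients, c₁ = [-6, -2, 4] and c₂ = [-1, -2, 2].
Hence T = [0, 1] ⊗ [1, -2] ⊗ [-6, -2, 4] + [1, 2] ⊗ [2, -3] ⊗ [-1, -2, 2], so rank(T) ≤ 2.
These bounds meet, so rank(T) = 2.

rank(T) = 2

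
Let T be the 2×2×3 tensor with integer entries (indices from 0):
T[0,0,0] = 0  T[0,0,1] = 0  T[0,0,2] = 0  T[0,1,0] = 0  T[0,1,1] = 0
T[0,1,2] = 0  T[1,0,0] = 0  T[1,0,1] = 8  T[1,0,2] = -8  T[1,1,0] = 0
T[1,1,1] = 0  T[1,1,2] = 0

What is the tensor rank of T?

Lower bound: T ≠ 0 (e.g. T[1,0,1] = 8), so rank(T) ≥ 1.
Upper bound: if T = a ⊗ b ⊗ c then every fibre of T is a multiple of the corresponding factor, so read the factors off the fibres through the nonzero entry T[1,0,1] = 8.
The mode-1 fibre T[:,0,1] = [0, 8] gives a = [0, 1] (primitive direction); the mode-2 fibre T[1,:,1] = [8, 0] gives b = [1, 0]; then c[k] = T[1,0,k] / (a[1]·b[0]) = [0, 8, -8] / 1 = [0, 8, -8].
Expanding [0, 1] ⊗ [1, 0] ⊗ [0, 8, -8] reproduces all 12 entries of T, so T = [0, 1] ⊗ [1, 0] ⊗ [0, 8, -8] and rank(T) ≤ 1.
These bounds meet, so rank(T) = 1.
Check entry T[1,1,2] = 0: (1)·(0)·(-8) = 0.

1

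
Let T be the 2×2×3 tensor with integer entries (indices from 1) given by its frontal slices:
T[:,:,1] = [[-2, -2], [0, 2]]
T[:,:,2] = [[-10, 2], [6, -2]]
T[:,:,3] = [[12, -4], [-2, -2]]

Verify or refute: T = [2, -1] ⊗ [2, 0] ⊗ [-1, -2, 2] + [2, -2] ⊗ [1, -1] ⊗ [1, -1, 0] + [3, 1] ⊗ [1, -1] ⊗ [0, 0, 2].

Reconstruct entry (1,1,3) from the claimed factors: Σₗ aₗ[1]bₗ[1]cₗ[3] = (2)·(2)·(2) + (2)·(1)·(0) + (3)·(1)·(2) = 14, but T[1,1,3] = 12. The claim is false.

No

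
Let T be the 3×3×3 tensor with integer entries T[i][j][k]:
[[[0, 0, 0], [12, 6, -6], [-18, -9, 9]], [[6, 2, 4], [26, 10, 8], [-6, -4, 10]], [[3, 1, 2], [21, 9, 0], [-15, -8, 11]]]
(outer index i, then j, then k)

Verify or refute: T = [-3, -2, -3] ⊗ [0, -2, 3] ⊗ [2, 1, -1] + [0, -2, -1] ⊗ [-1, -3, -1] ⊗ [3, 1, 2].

Reconstruct entrywise from the claimed factors. For example, T[1,1,1] = 10 and Σₗ aₗ[1]bₗ[1]cₗ[1] = (-2)·(-2)·(1) + (-2)·(-3)·(1) = 10; checking all 27 entries, every one matches. The claim holds.

Yes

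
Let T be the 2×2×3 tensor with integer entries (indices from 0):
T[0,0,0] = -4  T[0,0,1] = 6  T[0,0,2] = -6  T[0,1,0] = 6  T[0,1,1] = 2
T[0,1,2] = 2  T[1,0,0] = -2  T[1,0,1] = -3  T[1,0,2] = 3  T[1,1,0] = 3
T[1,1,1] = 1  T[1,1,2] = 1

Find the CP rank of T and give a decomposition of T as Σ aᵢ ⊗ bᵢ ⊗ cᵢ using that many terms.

Lower bound: in the mode-3 unfolding of T (rows indexed by k, columns by (i,j)) the 3×3 minor on rows k ∈ {0, 1, 2}, columns (i,j) ∈ {(0,0), (0,1), (1,0)} is det [[-4, 6, -2], [6, 2, -3], [-6, 2, 3]] = -96 ≠ 0, so that unfolding has rank ≥ 3 and hence rank(T) ≥ 3 (CP rank is at least every unfolding rank, though it can be larger).
Upper bound: T is a sum of 3 rank-1 terms, T = [1, -1] ⊗ [1, 0] ⊗ [0, 4, -4] + [2, 1] ⊗ [0, 1] ⊗ [1, 2, 0] + [2, 1] ⊗ [1, -1] ⊗ [-2, 1, -1] (one valid choice — decompositions are not unique — normalised so each a, b is primitive with positive first nonzero entry; check it by expanding all entries), so rank(T) ≤ 3.
These bounds meet, so rank(T) = 3.

rank(T) = 3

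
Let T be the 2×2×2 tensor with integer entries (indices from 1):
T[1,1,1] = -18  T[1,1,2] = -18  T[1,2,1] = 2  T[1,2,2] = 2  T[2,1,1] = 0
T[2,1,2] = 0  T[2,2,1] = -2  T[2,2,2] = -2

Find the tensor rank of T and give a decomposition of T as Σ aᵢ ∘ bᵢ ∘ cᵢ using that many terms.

Lower bound: in the mode-1 unfolding of T (rows indexed by i, columns by (j,k)) the 2×2 minor on rows i ∈ {1, 2}, columns (j,k) ∈ {(1,1), (2,1)} is det [[-18, 2], [0, -2]] = 36 ≠ 0, so that unfolding has rank ≥ 2 and hence rank(T) ≥ 2 (CP rank is at least every unfolding rank, though it can be larger).
Upper bound: T[:,:,k] = c[k]·M for every slice, with c = [1, 1] and M = [[-18, 2], [0, -2]] (rows i, columns j).
Splitting M by its rows (i = 1, 2), M = [1, 0][-18, 2]ᵀ + [0, 1][0, -2]ᵀ.
Hence T = [1, 0] ∘ [-18, 2] ∘ [1, 1] + [0, 1] ∘ [0, -2] ∘ [1, 1], so rank(T) ≤ 2.
These bounds meet, so rank(T) = 2.

rank(T) = 2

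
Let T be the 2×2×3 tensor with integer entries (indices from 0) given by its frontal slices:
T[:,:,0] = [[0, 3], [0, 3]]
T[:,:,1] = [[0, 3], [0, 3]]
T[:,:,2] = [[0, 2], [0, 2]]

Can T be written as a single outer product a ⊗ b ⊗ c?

If T = a ⊗ b ⊗ c then every fibre of T is a multiple of the corresponding factor, so read the factors off the fibres through the nonzero entry T[0,1,0] = 3.
The mode-1 fibre T[:,1,0] = [3, 3] gives a = [1, 1] (primitive direction); the mode-2 fibre T[0,:,0] = [0, 3] gives b = [0, 1]; then c[k] = T[0,1,k] / (a[0]·b[1]) = [3, 3, 2] / 1 = [3, 3, 2].
Expanding [1, 1] ⊗ [0, 1] ⊗ [3, 3, 2] reproduces all 12 entries of T, so T = [1, 1] ⊗ [0, 1] ⊗ [3, 3, 2] and rank(T) ≤ 1.
Equivalently every frontal slice T[:,:,k] is c[k] times the rank-1 matrix [1, 1] ⊗ [0, 1]. So T has rank 1 (it is nonzero).

Yes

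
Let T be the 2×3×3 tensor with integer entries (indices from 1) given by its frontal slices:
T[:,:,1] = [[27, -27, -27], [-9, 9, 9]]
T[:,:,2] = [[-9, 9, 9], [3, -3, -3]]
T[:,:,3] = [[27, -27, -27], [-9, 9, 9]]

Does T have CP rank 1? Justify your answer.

Yes

If T = a ⊗ b ⊗ c then every fibre of T is a multiple of the corresponding factor, so read the factors off the fibres through the nonzero entry T[1,1,1] = 27.
The mode-1 fibre T[:,1,1] = [27, -9] gives a = [3, -1] (primitive direction); the mode-2 fibre T[1,:,1] = [27, -27, -27] gives b = [1, -1, -1]; then c[k] = T[1,1,k] / (a[1]·b[1]) = [27, -9, 27] / 3 = [9, -3, 9].
Expanding [3, -1] ⊗ [1, -1, -1] ⊗ [9, -3, 9] reproduces all 18 entries of T, so T = [3, -1] ⊗ [1, -1, -1] ⊗ [9, -3, 9] and rank(T) ≤ 1.
Equivalently every frontal slice T[:,:,k] is c[k] times the rank-1 matrix [3, -1] ⊗ [1, -1, -1]. So T has rank 1 (it is nonzero).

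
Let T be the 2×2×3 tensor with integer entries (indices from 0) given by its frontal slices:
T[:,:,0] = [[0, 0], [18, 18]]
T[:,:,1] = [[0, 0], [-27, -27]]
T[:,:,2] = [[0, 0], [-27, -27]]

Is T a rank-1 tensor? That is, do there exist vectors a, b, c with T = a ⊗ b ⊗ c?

Yes

If T = a ⊗ b ⊗ c then every fibre of T is a multiple of the corresponding factor, so read the factors off the fibres through the nonzero entry T[1,0,0] = 18.
The mode-1 fibre T[:,0,0] = [0, 18] gives a = [0, 1] (primitive direction); the mode-2 fibre T[1,:,0] = [18, 18] gives b = [1, 1]; then c[k] = T[1,0,k] / (a[1]·b[0]) = [18, -27, -27] / 1 = [18, -27, -27].
Expanding [0, 1] ⊗ [1, 1] ⊗ [18, -27, -27] reproduces all 12 entries of T, so T = [0, 1] ⊗ [1, 1] ⊗ [18, -27, -27] and rank(T) ≤ 1.
Equivalently every frontal slice T[:,:,k] is c[k] times the rank-1 matrix [0, 1] ⊗ [1, 1]. So T has rank 1 (it is nonzero).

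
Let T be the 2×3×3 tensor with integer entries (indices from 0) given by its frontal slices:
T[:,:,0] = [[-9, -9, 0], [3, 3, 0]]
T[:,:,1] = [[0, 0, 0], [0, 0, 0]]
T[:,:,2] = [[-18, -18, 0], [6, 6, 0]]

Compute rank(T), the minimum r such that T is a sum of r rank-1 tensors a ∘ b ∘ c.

1

Lower bound: T ≠ 0 (e.g. T[0,0,0] = -9), so rank(T) ≥ 1.
Upper bound: if T = a ∘ b ∘ c then every fibre of T is a multiple of the corresponding factor, so read the factors off the fibres through the nonzero entry T[0,0,0] = -9.
The mode-1 fibre T[:,0,0] = [-9, 3] gives a = [3, -1] (primitive direction); the mode-2 fibre T[0,:,0] = [-9, -9, 0] gives b = [1, 1, 0]; then c[k] = T[0,0,k] / (a[0]·b[0]) = [-9, 0, -18] / 3 = [-3, 0, -6].
Expanding [3, -1] ∘ [1, 1, 0] ∘ [-3, 0, -6] reproduces all 18 entries of T, so T = [3, -1] ∘ [1, 1, 0] ∘ [-3, 0, -6] and rank(T) ≤ 1.
These bounds meet, so rank(T) = 1.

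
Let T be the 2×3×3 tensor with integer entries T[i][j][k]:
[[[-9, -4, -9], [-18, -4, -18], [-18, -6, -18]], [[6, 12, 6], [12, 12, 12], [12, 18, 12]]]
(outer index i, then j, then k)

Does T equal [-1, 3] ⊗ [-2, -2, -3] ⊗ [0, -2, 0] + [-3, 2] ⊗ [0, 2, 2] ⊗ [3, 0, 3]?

No

Reconstruct entry (0,0,0) from the claimed factors: Σₗ aₗ[0]bₗ[0]cₗ[0] = (-1)·(-2)·(0) + (-3)·(0)·(3) = 0, but T[0,0,0] = -9. The claim is false.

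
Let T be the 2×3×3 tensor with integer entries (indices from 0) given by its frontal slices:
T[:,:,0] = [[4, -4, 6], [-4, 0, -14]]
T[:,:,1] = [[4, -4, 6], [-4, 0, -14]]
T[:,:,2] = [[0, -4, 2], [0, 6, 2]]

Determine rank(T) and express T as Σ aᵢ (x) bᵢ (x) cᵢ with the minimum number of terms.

rank(T) = 3

Lower bound: the mode-2 unfolding of T (rows indexed by j, columns by (i,k) = (0,0), (0,1), (0,2), (1,0), (1,1), (1,2)) is [[4, 4, 0, -4, -4, 0], [-4, -4, -4, 0, 0, 6], [6, 6, 2, -14, -14, 2]].
There the 3×3 minor on rows j ∈ {0, 1, 2}, columns (i,k) ∈ {(0,0), (0,2), (1,0)} is det [[4, 0, -4], [-4, -4, 0], [6, 2, -14]] = 160 ≠ 0, so this unfolding has rank ≥ 3; CP rank is at least every unfolding rank, so rank(T) ≥ 3. (Flattening ranks never certify an upper bound on CP rank; for that we must actually write T with 3 rank-1 terms.)
Upper bound: T is a sum of 3 rank-1 terms, T = [0, 1] (x) [0, 1, 2] (x) [-4, -4, 2] + [1, -1] (x) [0, 2, -1] (x) [-2, -2, -2] + [1, -1] (x) [1, 0, 1] (x) [4, 4, 0] (one valid choice — decompositions are not unique — normalised so each a, b is primitive with positive first nonzero entry; check it by expanding all entries), so rank(T) ≤ 3.
These bounds meet, so rank(T) = 3.
Check entry T[0,2,0] = 6: (0)·(2)·(-4) + (1)·(-1)·(-2) + (1)·(1)·(4) = 6.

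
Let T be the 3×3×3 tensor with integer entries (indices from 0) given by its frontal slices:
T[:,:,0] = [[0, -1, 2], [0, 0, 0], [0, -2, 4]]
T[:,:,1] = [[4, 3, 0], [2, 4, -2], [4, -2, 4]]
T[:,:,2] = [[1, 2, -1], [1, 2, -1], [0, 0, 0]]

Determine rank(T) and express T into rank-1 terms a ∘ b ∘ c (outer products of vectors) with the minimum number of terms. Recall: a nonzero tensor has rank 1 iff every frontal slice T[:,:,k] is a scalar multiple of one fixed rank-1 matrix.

rank(T) = 3

Lower bound: in the mode-2 unfolding of T (rows indexed by j, columns by (i,k)) the 3×3 minor on rows j ∈ {0, 1, 2}, columns (i,k) ∈ {(0,0), (0,1), (0,2)} is det [[0, 4, 1], [-1, 3, 2], [2, 0, -1]] = 6 ≠ 0, so that unfolding has rank ≥ 3 and hence rank(T) ≥ 3 (CP rank is at least every unfolding rank, though it can be larger).
Upper bound: T is a sum of 3 rank-1 terms, T = (1, 0, 2) ∘ (0, 1, -2) ∘ (-1, -1, 0) + (1, 0, 2) ∘ (1, 0, 0) ∘ (0, 2, 0) + (1, 1, 0) ∘ (1, 2, -1) ∘ (0, 2, 1) (written with every a and b primitive with positive leading entry and the scale carried by c; CP decompositions are not unique, and this one is verified by expanding entrywise), so rank(T) ≤ 3.
These bounds meet, so rank(T) = 3.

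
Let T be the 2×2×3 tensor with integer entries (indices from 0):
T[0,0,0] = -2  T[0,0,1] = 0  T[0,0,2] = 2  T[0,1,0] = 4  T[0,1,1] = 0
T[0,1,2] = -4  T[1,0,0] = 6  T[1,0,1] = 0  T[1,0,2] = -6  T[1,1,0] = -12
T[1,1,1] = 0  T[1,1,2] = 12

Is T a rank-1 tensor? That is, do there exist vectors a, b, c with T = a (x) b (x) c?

The mode-1 fibre T[:,0,0] = [-2, 6] gives a = [1, -3] (primitive direction); the mode-2 fibre T[0,:,0] = [-2, 4] gives b = [1, -2]; then c[k] = T[0,0,k] / (a[0]·b[0]) = [-2, 0, 2] / 1 = [-2, 0, 2].
Expanding [1, -3] (x) [1, -2] (x) [-2, 0, 2] reproduces all 12 entries of T, so T = [1, -3] (x) [1, -2] (x) [-2, 0, 2] and rank(T) ≤ 1.
Equivalently every frontal slice T[:,:,k] is c[k] times the rank-1 matrix [1, -3] (x) [1, -2]. So T has rank 1 (it is nonzero).

Yes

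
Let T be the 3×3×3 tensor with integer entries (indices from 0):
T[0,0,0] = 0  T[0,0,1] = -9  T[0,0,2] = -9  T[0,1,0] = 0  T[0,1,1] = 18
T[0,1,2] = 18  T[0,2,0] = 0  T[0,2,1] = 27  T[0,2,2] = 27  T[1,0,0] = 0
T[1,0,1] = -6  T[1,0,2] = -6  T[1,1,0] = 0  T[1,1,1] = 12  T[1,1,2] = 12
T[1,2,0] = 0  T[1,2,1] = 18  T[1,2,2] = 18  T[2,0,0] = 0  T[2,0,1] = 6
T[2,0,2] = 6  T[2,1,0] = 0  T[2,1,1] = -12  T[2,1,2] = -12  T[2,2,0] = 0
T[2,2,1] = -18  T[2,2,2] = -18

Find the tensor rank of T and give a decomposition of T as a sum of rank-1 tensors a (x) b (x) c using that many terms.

rank(T) = 1

Lower bound: T ≠ 0 (e.g. T[0,0,1] = -9), so rank(T) ≥ 1.
Upper bound: if T = a (x) b (x) c then every fibre of T is a multiple of the corresponding factor, so read the factors off the fibres through the nonzero entry T[0,0,1] = -9.
The mode-1 fibre T[:,0,1] = [-9, -6, 6] gives a = [3, 2, -2] (primitive direction); the mode-2 fibre T[0,:,1] = [-9, 18, 27] gives b = [1, -2, -3]; then c[k] = T[0,0,k] / (a[0]·b[0]) = [0, -9, -9] / 3 = [0, -3, -3].
Expanding [3, 2, -2] (x) [1, -2, -3] (x) [0, -3, -3] reproduces all 27 entries of T, so T = [3, 2, -2] (x) [1, -2, -3] (x) [0, -3, -3] and rank(T) ≤ 1.
These bounds meet, so rank(T) = 1.
Check entry T[0,2,0] = 0: (3)·(-3)·(0) = 0.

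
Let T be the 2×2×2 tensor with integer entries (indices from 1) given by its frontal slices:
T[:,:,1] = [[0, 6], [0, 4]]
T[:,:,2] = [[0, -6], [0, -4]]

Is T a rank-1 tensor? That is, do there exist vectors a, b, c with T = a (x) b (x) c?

Yes

If T = a (x) b (x) c then every fibre of T is a multiple of the corresponding factor, so read the factors off the fibres through the nonzero entry T[1,2,1] = 6.
The mode-1 fibre T[:,2,1] = [6, 4] gives a = [3, 2] (primitive direction); the mode-2 fibre T[1,:,1] = [0, 6] gives b = [0, 1]; then c[k] = T[1,2,k] / (a[1]·b[2]) = [6, -6] / 3 = [2, -2].
Expanding [3, 2] (x) [0, 1] (x) [2, -2] reproduces all 8 entries of T, so T = [3, 2] (x) [0, 1] (x) [2, -2] and rank(T) ≤ 1.
Equivalently every frontal slice T[:,:,k] is c[k] times the rank-1 matrix [3, 2] (x) [0, 1]. So T has rank 1 (it is nonzero).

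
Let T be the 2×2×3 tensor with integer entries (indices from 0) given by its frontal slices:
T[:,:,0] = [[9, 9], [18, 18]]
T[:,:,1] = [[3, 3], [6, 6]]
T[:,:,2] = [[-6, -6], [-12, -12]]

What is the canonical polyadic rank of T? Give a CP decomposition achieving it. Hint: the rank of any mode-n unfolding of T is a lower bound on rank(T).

Lower bound: T ≠ 0 (e.g. T[0,0,0] = 9), so rank(T) ≥ 1.
Upper bound: if T = a ⊗ b ⊗ c then every fibre of T is a multiple of the corresponding factor, so read the factors off the fibres through the nonzero entry T[0,0,0] = 9.
The mode-1 fibre T[:,0,0] = [9, 18] gives a = [1, 2] (primitive direction); the mode-2 fibre T[0,:,0] = [9, 9] gives b = [1, 1]; then c[k] = T[0,0,k] / (a[0]·b[0]) = [9, 3, -6] / 1 = [9, 3, -6].
Expanding [1, 2] ⊗ [1, 1] ⊗ [9, 3, -6] reproduces all 12 entries of T, so T = [1, 2] ⊗ [1, 1] ⊗ [9, 3, -6] and rank(T) ≤ 1.
These bounds meet, so rank(T) = 1.

rank(T) = 1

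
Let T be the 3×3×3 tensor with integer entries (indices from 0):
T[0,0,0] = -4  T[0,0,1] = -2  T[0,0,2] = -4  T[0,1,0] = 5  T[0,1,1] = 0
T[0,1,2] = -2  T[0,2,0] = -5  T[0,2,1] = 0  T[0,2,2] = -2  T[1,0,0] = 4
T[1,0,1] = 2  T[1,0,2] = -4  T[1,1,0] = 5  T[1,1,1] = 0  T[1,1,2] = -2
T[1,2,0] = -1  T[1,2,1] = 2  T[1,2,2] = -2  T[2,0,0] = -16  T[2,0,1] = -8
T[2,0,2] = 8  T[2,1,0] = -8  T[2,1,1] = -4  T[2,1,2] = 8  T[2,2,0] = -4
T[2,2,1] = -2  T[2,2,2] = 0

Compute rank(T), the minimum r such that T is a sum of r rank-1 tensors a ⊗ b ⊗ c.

Lower bound: the mode-3 unfolding of T (rows indexed by k, columns by (i,j) = (0,0), (0,1), (0,2), (1,0), (1,1), (1,2), (2,0), (2,1), (2,2)) is [[-4, 5, -5, 4, 5, -1, -16, -8, -4], [-2, 0, 0, 2, 0, 2, -8, -4, -2], [-4, -2, -2, -4, -2, -2, 8, 8, 0]].
There the 3×3 minor on rows k ∈ {0, 1, 2}, columns (i,j) ∈ {(0,0), (0,1), (0,2)} is det [[-4, 5, -5], [-2, 0, 0], [-4, -2, -2]] = -40 ≠ 0, so this unfolding has rank ≥ 3; CP rank is at least every unfolding rank, so rank(T) ≥ 3. (This is only a lower bound: in general the CP rank may exceed every unfolding rank, so we still need to exhibit 3 rank-1 terms summing to T.)
Upper bound: T is a sum of 3 rank-1 terms, T = (1, 0, 1) ⊗ (2, 0, 1) ⊗ (-4, -2, 0) + (1, 1, -2) ⊗ (1, 1, 0) ⊗ (4, 2, -4) + (1, 1, 0) ⊗ (0, 1, -1) ⊗ (1, -2, 2) (written with every a and b primitive with positive leading entry and the scale carried by c; CP decompositions are not unique, and this one is verified by expanding entrywise), so rank(T) ≤ 3.
These bounds meet, so rank(T) = 3.

3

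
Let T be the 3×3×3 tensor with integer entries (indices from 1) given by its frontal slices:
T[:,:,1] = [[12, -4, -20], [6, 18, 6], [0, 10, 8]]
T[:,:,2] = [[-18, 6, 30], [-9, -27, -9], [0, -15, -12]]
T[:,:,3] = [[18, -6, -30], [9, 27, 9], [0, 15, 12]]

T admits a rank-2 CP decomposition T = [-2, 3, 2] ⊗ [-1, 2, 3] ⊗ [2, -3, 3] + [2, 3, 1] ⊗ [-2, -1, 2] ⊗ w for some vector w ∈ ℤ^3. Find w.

w = [-2, 3, -3]

Subtract the known terms from T to get the rank-1 residual R = [2, 3, 1] ⊗ [-2, -1, 2] ⊗ w, so R[i,j,k] = a[i]·b[j]·w[k]. Pick indices with nonzero a[1]·b[1] = (2)·(-2) = -4. Only the fibre through (1,1,·) is needed: R[1,1,:] = T[1,1,:] − Σₗ aₗ[1]bₗ[1]cₗ = [12, -18, 18] − (-2)·(-1)·[2, -3, 3] = [8, -12, 12]. Then w[k] = R[1,1,k] / -4 for each k, giving w = [8, -12, 12] / -4 = [-2, 3, -3].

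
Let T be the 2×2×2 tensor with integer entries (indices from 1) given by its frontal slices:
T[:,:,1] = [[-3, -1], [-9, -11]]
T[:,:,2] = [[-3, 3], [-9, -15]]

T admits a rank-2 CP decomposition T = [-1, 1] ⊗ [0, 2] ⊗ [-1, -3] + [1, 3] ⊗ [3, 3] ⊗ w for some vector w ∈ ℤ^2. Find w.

Subtract the known terms from T to get the rank-1 residual R = [1, 3] ⊗ [3, 3] ⊗ w, so R[i,j,k] = a[i]·b[j]·w[k]. Pick indices with nonzero a[1]·b[1] = (1)·(3) = 3. Only the fibre through (1,1,·) is needed: R[1,1,:] = T[1,1,:] − Σₗ aₗ[1]bₗ[1]cₗ = [-3, -3] − (-1)·(0)·[-1, -3] = [-3, -3]. Then w[k] = R[1,1,k] / 3 for each k, giving w = [-3, -3] / 3 = [-1, -1].

w = [-1, -1]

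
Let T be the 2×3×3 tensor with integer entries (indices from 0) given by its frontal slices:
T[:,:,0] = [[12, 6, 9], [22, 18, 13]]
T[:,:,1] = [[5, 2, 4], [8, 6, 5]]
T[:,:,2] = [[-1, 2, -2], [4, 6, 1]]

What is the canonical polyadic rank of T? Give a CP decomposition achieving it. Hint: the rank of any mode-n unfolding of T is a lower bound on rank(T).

rank(T) = 2

Lower bound: in the mode-2 unfolding of T (rows indexed by j, columns by (i,k)) the 2×2 minor on rows j ∈ {0, 1}, columns (i,k) ∈ {(0,0), (0,1)} is det [[12, 5], [6, 2]] = -6 ≠ 0, so that unfolding has rank ≥ 2 and hence rank(T) ≥ 2 (CP rank is at least every unfolding rank, though it can be larger).
Upper bound: with S_k = T[:,:,k], the two rank-1 terms a₁b₁ᵀ, a₂b₂ᵀ are the rank-1 members of the pencil x·S₀ + y·S₁.
The 2×2 minor of x·S₀ + y·S₁ on rows {0,1}, columns {0,1} is 84·x² + 70·xy + 14·y² = 14·(2·x + y)(3·x + y), vanishing at (x:y) = (1:-2) and (1:-3).
M₁ = S₀ − 2·S₁ = [[2, 2, 1], [6, 6, 3]] = (1, 3)(2, 2, 1)ᵀ and M₂ = S₀ − 3·S₁ = [[-3, 0, -3], [-2, 0, -2]] = −(3, 2)(1, 0, 1)ᵀ, so take a₁ = (1, 3), b₁ = (2, 2, 1), a₂ = (3, 2), b₂ = (1, 0, 1).
Each slice is an integer combination of E₁ = a₁b₁ᵀ and E₂ = a₂b₂ᵀ: S₀ = 3·E₁ + 2·E₂, S₁ = E₁ + E₂, S₂ = E₁ − E₂; reading off coefficients, c₁ = (3, 1, 1) and c₂ = (2, 1, -1).
Hence T = (1, 3) (x) (2, 2, 1) (x) (3, 1, 1) + (3, 2) (x) (1, 0, 1) (x) (2, 1, -1), so rank(T) ≤ 2.
These bounds meet, so rank(T) = 2.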